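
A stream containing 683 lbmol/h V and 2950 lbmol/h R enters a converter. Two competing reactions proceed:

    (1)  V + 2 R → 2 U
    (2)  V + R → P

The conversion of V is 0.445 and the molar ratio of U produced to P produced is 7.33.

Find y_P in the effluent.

Conversion of V: V consumed = 0.445 × 683 = 303.9 lbmol/h = 1ξ₁ + 1ξ₂.
Selectivity: 2ξ₁ / (1ξ₂) = 7.33 → ξ₁ = 3.665 ξ₂.
Substitute: (1·3.665 + 1) ξ₂ = 303.9 → ξ₂ = 65.15 lbmol/h, ξ₁ = 238.8 lbmol/h.
Outlet amounts (n = n₀ + Σ ν·ξ):
  V: 683 − 1(238.8) − 1(65.15) = 379.1
  R: 2950 − 2(238.8) − 1(65.15) = 2407
  U: 0 + 2(238.8) = 477.6
  P: 0 + 1(65.15) = 65.15
Total out = 3329 lbmol/h; y_P = 65.15 / 3329 = 0.01957.

0.0196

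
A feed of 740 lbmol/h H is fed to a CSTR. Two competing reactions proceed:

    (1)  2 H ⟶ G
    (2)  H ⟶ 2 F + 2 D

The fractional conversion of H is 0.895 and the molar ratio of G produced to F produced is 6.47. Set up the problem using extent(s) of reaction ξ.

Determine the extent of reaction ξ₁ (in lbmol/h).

ξ₁ = 319 lbmol/h

Conversion of H: H consumed = 0.895 × 740 = 662.3 lbmol/h = 2ξ₁ + 1ξ₂.
Selectivity: 1ξ₁ / (2ξ₂) = 6.47 → ξ₁ = 12.94 ξ₂.
Substitute: (2·12.94 + 1) ξ₂ = 662.3 → ξ₂ = 24.64 lbmol/h, ξ₁ = 318.8 lbmol/h.
Outlet amounts (n = n₀ + Σ ν·ξ):
  H: 740 − 2(318.8) − 1(24.64) = 77.7
  G: 0 + 1(318.8) = 318.8
  F: 0 + 2(24.64) = 49.28
  D: 0 + 2(24.64) = 49.28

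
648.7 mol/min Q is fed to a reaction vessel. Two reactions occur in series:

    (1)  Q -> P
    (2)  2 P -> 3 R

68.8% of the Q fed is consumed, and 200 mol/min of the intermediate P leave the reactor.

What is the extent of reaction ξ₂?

ξ₂ = 123 mol/min

Conversion of Q: Q consumed = 1ξ₁ = 0.688 × 648.7 → ξ₁ = 446.3 mol/min.
P balance: n_P = 0 + 1ξ₁ − 2ξ₂ = 200 → ξ₂ = (1·446.3 − 200)/2 = 123.2 mol/min.
Outlet amounts (n = n₀ + Σ ν·ξ):
  Q: 648.7 − 1(446.3) = 202.4
  P: 0 + 1(446.3) − 2(123.2) = 200
  R: 0 + 3(123.2) = 369.5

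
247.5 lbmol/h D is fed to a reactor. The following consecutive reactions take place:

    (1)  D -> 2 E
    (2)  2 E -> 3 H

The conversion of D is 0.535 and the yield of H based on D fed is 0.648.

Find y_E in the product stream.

Conversion of D: D consumed = 1ξ₁ = 0.535 × 247.5 → ξ₁ = 132.4 lbmol/h.
Yield of H: 3ξ₂ / 247.5 = 0.648 → ξ₂ = 53.46 lbmol/h.
Outlet amounts (n = n₀ + Σ ν·ξ):
  D: 247.5 − 1(132.4) = 115.1
  E: 0 + 2(132.4) − 2(53.46) = 157.9
  H: 0 + 3(53.46) = 160.4
Total out = 433.4 lbmol/h; y_E = 157.9 / 433.4 = 0.3644.

0.364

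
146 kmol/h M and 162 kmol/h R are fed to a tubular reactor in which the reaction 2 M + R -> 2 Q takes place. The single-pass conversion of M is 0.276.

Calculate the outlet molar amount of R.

M reacted = 0.276 × 146 = 40.3 kmol/h; ν_M = −2, so ξ = 40.3/2 = 20.15 kmol/h.
Outlet amounts (n = n₀ + ν ξ):
  M: 146 − 2(20.15) = 105.7
  R: 162 − 1(20.15) = 141.9
  Q: 0 + 2(20.15) = 40.3

142 kmol/h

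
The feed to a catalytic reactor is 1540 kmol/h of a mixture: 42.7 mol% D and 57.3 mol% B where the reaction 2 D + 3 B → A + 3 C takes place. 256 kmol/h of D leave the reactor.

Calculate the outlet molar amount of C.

For D: n = n₀ − 2ξ → 256 = 657.6 − 2ξ, giving ξ = 200.8 kmol/h.
Outlet amounts (n = n₀ + ν ξ):
  D: 657.6 − 2(200.8) = 256
  B: 882.4 − 3(200.8) = 280
  A: 0 + 1(200.8) = 200.8
  C: 0 + 3(200.8) = 602.4

602 kmol/h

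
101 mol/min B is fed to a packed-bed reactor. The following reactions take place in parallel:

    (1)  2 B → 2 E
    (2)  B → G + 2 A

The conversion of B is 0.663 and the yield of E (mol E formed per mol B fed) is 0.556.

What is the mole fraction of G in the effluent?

Yield of E: 2ξ₁ / 101 = 0.556 → ξ₁ = 28.08 mol/min.
Conversion of B: 2ξ₁ + 1ξ₂ = 0.663 × 101 = 66.96 → ξ₂ = 10.81 mol/min.
Outlet amounts (n = n₀ + Σ ν·ξ):
  B: 101 − 2(28.08) − 1(10.81) = 34.04
  E: 0 + 2(28.08) = 56.16
  G: 0 + 1(10.81) = 10.81
  A: 0 + 2(10.81) = 21.61
Total out = 122.6 mol/min; y_G = 10.81 / 122.6 = 0.08814.

0.0881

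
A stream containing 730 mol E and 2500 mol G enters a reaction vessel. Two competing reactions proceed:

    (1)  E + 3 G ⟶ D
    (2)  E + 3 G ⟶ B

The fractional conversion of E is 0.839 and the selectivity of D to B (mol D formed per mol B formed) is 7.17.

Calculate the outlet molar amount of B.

75 mol

Conversion of E: E consumed = 0.839 × 730 = 612.5 mol = 1ξ₁ + 1ξ₂.
Selectivity: 1ξ₁ / (1ξ₂) = 7.17 → ξ₁ = 7.17 ξ₂.
Substitute: (1·7.17 + 1) ξ₂ = 612.5 → ξ₂ = 74.97 mol, ξ₁ = 537.5 mol.
Outlet amounts (n = n₀ + Σ ν·ξ):
  E: 730 − 1(537.5) − 1(74.97) = 117.5
  G: 2500 − 3(537.5) − 3(74.97) = 662.6
  D: 0 + 1(537.5) = 537.5
  B: 0 + 1(74.97) = 74.97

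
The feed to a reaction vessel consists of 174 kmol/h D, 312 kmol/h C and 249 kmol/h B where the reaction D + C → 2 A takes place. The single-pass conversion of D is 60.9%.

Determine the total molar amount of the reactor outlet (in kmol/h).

735 kmol/h

D reacted = 0.609 × 174 = 106 kmol/h; ν_D = −1, so ξ = 106/1 = 106 kmol/h.
Outlet amounts (n = n₀ + ν ξ):
  D: 174 − 1(106) = 68.03
  C: 312 − 1(106) = 206
  A: 0 + 2(106) = 211.9
  B: 249 (inert)
Total out = 68.03 + 206 + 211.9 + 249 = 735 kmol/h.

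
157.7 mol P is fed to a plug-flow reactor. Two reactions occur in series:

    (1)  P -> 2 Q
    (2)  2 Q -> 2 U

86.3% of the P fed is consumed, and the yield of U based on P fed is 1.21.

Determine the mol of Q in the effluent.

81.4 mol

Conversion of P: P consumed = 1ξ₁ = 0.863 × 157.7 → ξ₁ = 136.1 mol.
Yield of U: 2ξ₂ / 157.7 = 1.21 → ξ₂ = 95.41 mol.
Outlet amounts (n = n₀ + Σ ν·ξ):
  P: 157.7 − 1(136.1) = 21.6
  Q: 0 + 2(136.1) − 2(95.41) = 81.37
  U: 0 + 2(95.41) = 190.8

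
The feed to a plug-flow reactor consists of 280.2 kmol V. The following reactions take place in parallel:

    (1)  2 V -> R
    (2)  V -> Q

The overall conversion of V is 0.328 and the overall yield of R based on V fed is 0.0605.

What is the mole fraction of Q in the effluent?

Yield of R: 1ξ₁ / 280.2 = 0.0605 → ξ₁ = 16.95 kmol.
Conversion of V: 2ξ₁ + 1ξ₂ = 0.328 × 280.2 = 91.91 → ξ₂ = 58 kmol.
Outlet amounts (n = n₀ + Σ ν·ξ):
  V: 280.2 − 2(16.95) − 1(58) = 188.3
  R: 0 + 1(16.95) = 16.95
  Q: 0 + 1(58) = 58
Total out = 263.2 kmol; y_Q = 58 / 263.2 = 0.2203.

0.22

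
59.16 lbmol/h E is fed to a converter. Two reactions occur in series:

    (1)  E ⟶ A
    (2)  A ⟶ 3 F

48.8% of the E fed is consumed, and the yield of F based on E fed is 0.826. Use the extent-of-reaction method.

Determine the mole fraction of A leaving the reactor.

0.137

Conversion of E: E consumed = 1ξ₁ = 0.488 × 59.16 → ξ₁ = 28.87 lbmol/h.
Yield of F: 3ξ₂ / 59.16 = 0.826 → ξ₂ = 16.29 lbmol/h.
Outlet amounts (n = n₀ + Σ ν·ξ):
  E: 59.16 − 1(28.87) = 30.29
  A: 0 + 1(28.87) − 1(16.29) = 12.58
  F: 0 + 3(16.29) = 48.87
Total out = 91.74 lbmol/h; y_A = 12.58 / 91.74 = 0.1371.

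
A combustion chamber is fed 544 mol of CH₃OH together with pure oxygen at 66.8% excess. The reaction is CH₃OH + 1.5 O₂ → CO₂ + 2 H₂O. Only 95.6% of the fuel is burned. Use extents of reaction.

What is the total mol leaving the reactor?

2170 mol

Stoichiometric O₂ = 1.5 × 544 = 816 mol; O₂ fed = 816 × 1.668 = 1361 mol.
Fuel reacted = 0.956 × 544 → ξ = 520.1 mol.
Outlet (n = n₀ + ν ξ):
  CH₃OH: 544 − 1(520.1) = 23.94
  O₂: 1361 − 1.5(520.1) = 581
  CO₂: 0 + 1(520.1) = 520.1
  H₂O: 0 + 2(520.1) = 1040
Total out = 23.94 + 581 + 520.1 + 1040 = 2165 mol.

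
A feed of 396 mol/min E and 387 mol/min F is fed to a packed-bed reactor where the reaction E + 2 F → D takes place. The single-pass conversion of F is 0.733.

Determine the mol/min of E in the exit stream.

254 mol/min

F reacted = 0.733 × 387 = 283.7 mol/min; ν_F = −2, so ξ = 283.7/2 = 141.8 mol/min.
Outlet amounts (n = n₀ + ν ξ):
  E: 396 − 1(141.8) = 254.2
  F: 387 − 2(141.8) = 103.3
  D: 0 + 1(141.8) = 141.8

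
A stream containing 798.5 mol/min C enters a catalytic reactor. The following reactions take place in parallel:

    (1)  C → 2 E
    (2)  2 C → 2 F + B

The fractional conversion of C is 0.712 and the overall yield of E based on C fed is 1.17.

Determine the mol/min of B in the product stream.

50.7 mol/min

Yield of E: 2ξ₁ / 798.5 = 1.17 → ξ₁ = 467.1 mol/min.
Conversion of C: 1ξ₁ + 2ξ₂ = 0.712 × 798.5 = 568.5 → ξ₂ = 50.7 mol/min.
Outlet amounts (n = n₀ + Σ ν·ξ):
  C: 798.5 − 1(467.1) − 2(50.7) = 230
  E: 0 + 2(467.1) = 934.2
  F: 0 + 2(50.7) = 101.4
  B: 0 + 1(50.7) = 50.7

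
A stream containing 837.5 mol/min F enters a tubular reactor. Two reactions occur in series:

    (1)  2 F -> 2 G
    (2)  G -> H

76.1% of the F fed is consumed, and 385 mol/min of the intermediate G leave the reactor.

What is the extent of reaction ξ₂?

Conversion of F: F consumed = 2ξ₁ = 0.761 × 837.5 → ξ₁ = 318.7 mol/min.
G balance: n_G = 0 + 2ξ₁ − 1ξ₂ = 385 → ξ₂ = (2·318.7 − 385)/1 = 252.3 mol/min.
Outlet amounts (n = n₀ + Σ ν·ξ):
  F: 837.5 − 2(318.7) = 200.2
  G: 0 + 2(318.7) − 1(252.3) = 385
  H: 0 + 1(252.3) = 252.3

ξ₂ = 252 mol/min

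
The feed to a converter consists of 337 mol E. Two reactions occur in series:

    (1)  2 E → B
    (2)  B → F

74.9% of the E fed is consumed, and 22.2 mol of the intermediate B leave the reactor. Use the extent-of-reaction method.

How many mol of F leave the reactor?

Conversion of E: E consumed = 2ξ₁ = 0.749 × 337 → ξ₁ = 126.2 mol.
B balance: n_B = 0 + 1ξ₁ − 1ξ₂ = 22.2 → ξ₂ = (1·126.2 − 22.2)/1 = 104 mol.
Outlet amounts (n = n₀ + Σ ν·ξ):
  E: 337 − 2(126.2) = 84.59
  B: 0 + 1(126.2) − 1(104) = 22.2
  F: 0 + 1(104) = 104

104 mol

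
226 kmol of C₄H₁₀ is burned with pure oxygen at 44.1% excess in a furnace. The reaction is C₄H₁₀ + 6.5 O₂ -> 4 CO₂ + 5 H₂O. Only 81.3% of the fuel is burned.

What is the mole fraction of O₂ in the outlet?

Stoichiometric O₂ = 6.5 × 226 = 1469 kmol; O₂ fed = 1469 × 1.441 = 2117 kmol.
Fuel reacted = 0.813 × 226 → ξ = 183.7 kmol.
Outlet (n = n₀ + ν ξ):
  C₄H₁₀: 226 − 1(183.7) = 42.26
  O₂: 2117 − 6.5(183.7) = 922.5
  CO₂: 0 + 4(183.7) = 735
  H₂O: 0 + 5(183.7) = 918.7
Total out = 2618 kmol; y_O₂ = 922.5 / 2618 = 0.3523.

0.352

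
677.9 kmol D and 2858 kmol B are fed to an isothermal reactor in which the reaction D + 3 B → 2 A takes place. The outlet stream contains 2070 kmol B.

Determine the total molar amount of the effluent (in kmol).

For B: n = n₀ − 3ξ → 2070 = 2858 − 3ξ, giving ξ = 262.7 kmol.
Outlet amounts (n = n₀ + ν ξ):
  D: 677.9 − 1(262.7) = 415.2
  B: 2858 − 3(262.7) = 2070
  A: 0 + 2(262.7) = 525.3
Total out = 415.2 + 2070 + 525.3 = 3011 kmol.

3010 kmol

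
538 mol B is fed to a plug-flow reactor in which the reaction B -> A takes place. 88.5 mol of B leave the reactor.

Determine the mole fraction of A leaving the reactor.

0.836

For B: n = n₀ − 1ξ → 88.5 = 538 − 1ξ, giving ξ = 449.5 mol.
Outlet amounts (n = n₀ + ν ξ):
  B: 538 − 1(449.5) = 88.5
  A: 0 + 1(449.5) = 449.5
Total out = 538 mol; y_A = 449.5 / 538 = 0.8355.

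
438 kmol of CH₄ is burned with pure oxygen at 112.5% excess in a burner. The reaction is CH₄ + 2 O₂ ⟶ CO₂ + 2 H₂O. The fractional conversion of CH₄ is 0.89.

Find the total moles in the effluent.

Stoichiometric O₂ = 2 × 438 = 876 kmol; O₂ fed = 876 × 2.125 = 1862 kmol.
Fuel reacted = 0.89 × 438 → ξ = 389.8 kmol.
Outlet (n = n₀ + ν ξ):
  CH₄: 438 − 1(389.8) = 48.18
  O₂: 1862 − 2(389.8) = 1082
  CO₂: 0 + 1(389.8) = 389.8
  H₂O: 0 + 2(389.8) = 779.6
Total out = 48.18 + 1082 + 389.8 + 779.6 = 2300 kmol.

2300 kmol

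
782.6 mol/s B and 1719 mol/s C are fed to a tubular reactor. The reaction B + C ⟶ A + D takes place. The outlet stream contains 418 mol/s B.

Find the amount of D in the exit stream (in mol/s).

365 mol/s

For B: n = n₀ − 1ξ → 418 = 782.6 − 1ξ, giving ξ = 364.6 mol/s.
Outlet amounts (n = n₀ + ν ξ):
  B: 782.6 − 1(364.6) = 418
  C: 1719 − 1(364.6) = 1354
  A: 0 + 1(364.6) = 364.6
  D: 0 + 1(364.6) = 364.6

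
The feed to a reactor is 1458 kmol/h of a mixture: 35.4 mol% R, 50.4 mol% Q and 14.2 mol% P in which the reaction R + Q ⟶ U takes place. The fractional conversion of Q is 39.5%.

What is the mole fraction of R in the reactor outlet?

0.193

Q reacted = 0.395 × 734.8 = 290.3 kmol/h; ν_Q = −1, so ξ = 290.3/1 = 290.3 kmol/h.
Outlet amounts (n = n₀ + ν ξ):
  R: 516.1 − 1(290.3) = 225.9
  Q: 734.8 − 1(290.3) = 444.6
  U: 0 + 1(290.3) = 290.3
  P: 207 (inert)
Total out = 1168 kmol/h; y_R = 225.9 / 1168 = 0.1934.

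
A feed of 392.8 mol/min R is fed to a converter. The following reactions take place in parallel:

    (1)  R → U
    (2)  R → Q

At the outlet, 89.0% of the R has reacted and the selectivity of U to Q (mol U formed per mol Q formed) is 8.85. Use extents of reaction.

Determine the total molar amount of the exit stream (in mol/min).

Conversion of R: R consumed = 0.89 × 392.8 = 349.6 mol/min = 1ξ₁ + 1ξ₂.
Selectivity: 1ξ₁ / (1ξ₂) = 8.85 → ξ₁ = 8.85 ξ₂.
Substitute: (1·8.85 + 1) ξ₂ = 349.6 → ξ₂ = 35.49 mol/min, ξ₁ = 314.1 mol/min.
Outlet amounts (n = n₀ + Σ ν·ξ):
  R: 392.8 − 1(314.1) − 1(35.49) = 43.21
  U: 0 + 1(314.1) = 314.1
  Q: 0 + 1(35.49) = 35.49
Total out = 43.21 + 314.1 + 35.49 = 392.8 mol/min.

393 mol/min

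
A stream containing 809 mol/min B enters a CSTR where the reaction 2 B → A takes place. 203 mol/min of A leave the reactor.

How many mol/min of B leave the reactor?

For A: n = n₀ + 1ξ → 203 = 0 + 1ξ, giving ξ = 203 mol/min.
Outlet amounts (n = n₀ + ν ξ):
  B: 809 − 2(203) = 403
  A: 0 + 1(203) = 203

403 mol/min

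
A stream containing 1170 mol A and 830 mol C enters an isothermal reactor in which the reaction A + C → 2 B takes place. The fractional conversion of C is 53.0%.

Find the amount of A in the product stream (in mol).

730 mol

C reacted = 0.53 × 830 = 439.9 mol; ν_C = −1, so ξ = 439.9/1 = 439.9 mol.
Outlet amounts (n = n₀ + ν ξ):
  A: 1170 − 1(439.9) = 730.1
  C: 830 − 1(439.9) = 390.1
  B: 0 + 2(439.9) = 879.8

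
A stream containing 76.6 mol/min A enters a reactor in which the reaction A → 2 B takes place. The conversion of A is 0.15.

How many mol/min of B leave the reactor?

A reacted = 0.15 × 76.6 = 11.49 mol/min; ν_A = −1, so ξ = 11.49/1 = 11.49 mol/min.
Outlet amounts (n = n₀ + ν ξ):
  A: 76.6 − 1(11.49) = 65.11
  B: 0 + 2(11.49) = 22.98

23 mol/min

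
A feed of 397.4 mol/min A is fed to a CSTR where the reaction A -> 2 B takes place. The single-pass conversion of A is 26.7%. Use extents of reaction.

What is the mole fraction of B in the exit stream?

A reacted = 0.267 × 397.4 = 106.1 mol/min; ν_A = −1, so ξ = 106.1/1 = 106.1 mol/min.
Outlet amounts (n = n₀ + ν ξ):
  A: 397.4 − 1(106.1) = 291.3
  B: 0 + 2(106.1) = 212.2
Total out = 503.5 mol/min; y_B = 212.2 / 503.5 = 0.4215.

0.421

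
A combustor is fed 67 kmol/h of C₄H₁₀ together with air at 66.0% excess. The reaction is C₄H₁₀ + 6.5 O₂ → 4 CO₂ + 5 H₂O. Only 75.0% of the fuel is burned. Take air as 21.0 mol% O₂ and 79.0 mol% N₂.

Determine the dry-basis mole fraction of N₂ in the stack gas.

Stoichiometric O₂ = 6.5 × 67 = 435.5 kmol/h; O₂ fed = 435.5 × 1.660 = 722.9 kmol/h.
N₂ fed = 722.9 × 79/21 = 2720 kmol/h.
Fuel reacted = 0.75 × 67 → ξ = 50.25 kmol/h.
Outlet (n = n₀ + ν ξ):
  C₄H₁₀: 67 − 1(50.25) = 16.75
  O₂: 722.9 − 6.5(50.25) = 396.3
  N₂: 2720 (inert)
  CO₂: 0 + 4(50.25) = 201
  H₂O: 0 + 5(50.25) = 251.2
Dry total = 3334 kmol/h; y_N₂ (dry) = 2720 / 3334 = 0.8158.

0.816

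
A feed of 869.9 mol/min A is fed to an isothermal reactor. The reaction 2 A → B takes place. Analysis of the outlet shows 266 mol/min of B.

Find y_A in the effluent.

0.56

For B: n = n₀ + 1ξ → 266 = 0 + 1ξ, giving ξ = 266 mol/min.
Outlet amounts (n = n₀ + ν ξ):
  A: 869.9 − 2(266) = 337.9
  B: 0 + 1(266) = 266
Total out = 603.9 mol/min; y_A = 337.9 / 603.9 = 0.5595.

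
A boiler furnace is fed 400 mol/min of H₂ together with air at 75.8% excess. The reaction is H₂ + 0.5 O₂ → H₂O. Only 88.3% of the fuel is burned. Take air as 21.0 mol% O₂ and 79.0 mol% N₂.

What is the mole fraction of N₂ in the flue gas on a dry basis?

0.856

Stoichiometric O₂ = 0.5 × 400 = 200 mol/min; O₂ fed = 200 × 1.758 = 351.6 mol/min.
N₂ fed = 351.6 × 79/21 = 1323 mol/min.
Fuel reacted = 0.883 × 400 → ξ = 353.2 mol/min.
Outlet (n = n₀ + ν ξ):
  H₂: 400 − 1(353.2) = 46.8
  O₂: 351.6 − 0.5(353.2) = 175
  N₂: 1323 (inert)
  H₂O: 0 + 1(353.2) = 353.2
Dry total = 1544 mol/min; y_N₂ (dry) = 1323 / 1544 = 0.8564.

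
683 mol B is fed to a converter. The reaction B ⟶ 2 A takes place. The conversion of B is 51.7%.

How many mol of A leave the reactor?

B reacted = 0.517 × 683 = 353.1 mol; ν_B = −1, so ξ = 353.1/1 = 353.1 mol.
Outlet amounts (n = n₀ + ν ξ):
  B: 683 − 1(353.1) = 329.9
  A: 0 + 2(353.1) = 706.2

706 mol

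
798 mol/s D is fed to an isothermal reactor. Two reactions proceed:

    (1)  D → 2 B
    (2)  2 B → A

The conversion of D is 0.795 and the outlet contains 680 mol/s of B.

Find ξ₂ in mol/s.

ξ₂ = 294 mol/s

Conversion of D: D consumed = 1ξ₁ = 0.795 × 798 → ξ₁ = 634.4 mol/s.
B balance: n_B = 0 + 2ξ₁ − 2ξ₂ = 680 → ξ₂ = (2·634.4 − 680)/2 = 294.4 mol/s.
Outlet amounts (n = n₀ + Σ ν·ξ):
  D: 798 − 1(634.4) = 163.6
  B: 0 + 2(634.4) − 2(294.4) = 680
  A: 0 + 1(294.4) = 294.4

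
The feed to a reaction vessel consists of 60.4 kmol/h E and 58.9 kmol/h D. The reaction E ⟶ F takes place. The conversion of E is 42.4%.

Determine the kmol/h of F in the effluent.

25.6 kmol/h

E reacted = 0.424 × 60.4 = 25.61 kmol/h; ν_E = −1, so ξ = 25.61/1 = 25.61 kmol/h.
Outlet amounts (n = n₀ + ν ξ):
  E: 60.4 − 1(25.61) = 34.79
  F: 0 + 1(25.61) = 25.61
  D: 58.9 (inert)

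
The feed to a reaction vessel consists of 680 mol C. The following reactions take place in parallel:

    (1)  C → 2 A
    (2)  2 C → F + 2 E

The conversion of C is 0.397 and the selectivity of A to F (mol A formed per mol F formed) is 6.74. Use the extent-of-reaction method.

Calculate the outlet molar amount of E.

101 mol

Conversion of C: C consumed = 0.397 × 680 = 270 mol = 1ξ₁ + 2ξ₂.
Selectivity: 2ξ₁ / (1ξ₂) = 6.74 → ξ₁ = 3.37 ξ₂.
Substitute: (1·3.37 + 2) ξ₂ = 270 → ξ₂ = 50.27 mol, ξ₁ = 169.4 mol.
Outlet amounts (n = n₀ + Σ ν·ξ):
  C: 680 − 1(169.4) − 2(50.27) = 410
  A: 0 + 2(169.4) = 338.8
  F: 0 + 1(50.27) = 50.27
  E: 0 + 2(50.27) = 100.5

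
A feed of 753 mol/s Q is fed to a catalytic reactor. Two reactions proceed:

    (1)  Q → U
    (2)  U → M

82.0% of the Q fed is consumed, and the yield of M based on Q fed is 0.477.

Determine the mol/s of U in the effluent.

258 mol/s

Conversion of Q: Q consumed = 1ξ₁ = 0.82 × 753 → ξ₁ = 617.5 mol/s.
Yield of M: 1ξ₂ / 753 = 0.477 → ξ₂ = 359.2 mol/s.
Outlet amounts (n = n₀ + Σ ν·ξ):
  Q: 753 − 1(617.5) = 135.5
  U: 0 + 1(617.5) − 1(359.2) = 258.3
  M: 0 + 1(359.2) = 359.2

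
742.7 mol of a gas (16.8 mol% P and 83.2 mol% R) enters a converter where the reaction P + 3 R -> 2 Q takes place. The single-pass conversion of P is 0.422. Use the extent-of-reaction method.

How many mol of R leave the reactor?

P reacted = 0.422 × 124.8 = 52.65 mol; ν_P = −1, so ξ = 52.65/1 = 52.65 mol.
Outlet amounts (n = n₀ + ν ξ):
  P: 124.8 − 1(52.65) = 72.12
  R: 617.9 − 3(52.65) = 460
  Q: 0 + 2(52.65) = 105.3

460 mol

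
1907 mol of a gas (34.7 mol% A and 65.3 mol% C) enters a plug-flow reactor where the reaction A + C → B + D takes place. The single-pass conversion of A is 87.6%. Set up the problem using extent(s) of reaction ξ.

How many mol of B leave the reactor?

A reacted = 0.876 × 661.7 = 579.7 mol; ν_A = −1, so ξ = 579.7/1 = 579.7 mol.
Outlet amounts (n = n₀ + ν ξ):
  A: 661.7 − 1(579.7) = 82.05
  C: 1245 − 1(579.7) = 665.6
  B: 0 + 1(579.7) = 579.7
  D: 0 + 1(579.7) = 579.7

580 mol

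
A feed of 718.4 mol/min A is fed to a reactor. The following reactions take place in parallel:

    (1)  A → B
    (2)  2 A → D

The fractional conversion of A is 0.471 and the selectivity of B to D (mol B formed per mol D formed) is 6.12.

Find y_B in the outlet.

0.377

Conversion of A: A consumed = 0.471 × 718.4 = 338.4 mol/min = 1ξ₁ + 2ξ₂.
Selectivity: 1ξ₁ / (1ξ₂) = 6.12 → ξ₁ = 6.12 ξ₂.
Substitute: (1·6.12 + 2) ξ₂ = 338.4 → ξ₂ = 41.67 mol/min, ξ₁ = 255 mol/min.
Outlet amounts (n = n₀ + Σ ν·ξ):
  A: 718.4 − 1(255) − 2(41.67) = 380
  B: 0 + 1(255) = 255
  D: 0 + 1(41.67) = 41.67
Total out = 676.7 mol/min; y_B = 255 / 676.7 = 0.3768.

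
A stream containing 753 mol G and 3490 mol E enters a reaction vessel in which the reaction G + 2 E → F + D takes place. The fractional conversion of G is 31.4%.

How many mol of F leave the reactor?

G reacted = 0.314 × 753 = 236.4 mol; ν_G = −1, so ξ = 236.4/1 = 236.4 mol.
Outlet amounts (n = n₀ + ν ξ):
  G: 753 − 1(236.4) = 516.6
  E: 3490 − 2(236.4) = 3017
  F: 0 + 1(236.4) = 236.4
  D: 0 + 1(236.4) = 236.4

236 mol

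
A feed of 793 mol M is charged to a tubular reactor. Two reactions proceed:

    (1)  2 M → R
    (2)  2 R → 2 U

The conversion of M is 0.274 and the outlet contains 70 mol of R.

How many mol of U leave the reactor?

Conversion of M: M consumed = 2ξ₁ = 0.274 × 793 → ξ₁ = 108.6 mol.
R balance: n_R = 0 + 1ξ₁ − 2ξ₂ = 70 → ξ₂ = (1·108.6 − 70)/2 = 19.32 mol.
Outlet amounts (n = n₀ + Σ ν·ξ):
  M: 793 − 2(108.6) = 575.7
  R: 0 + 1(108.6) − 2(19.32) = 70
  U: 0 + 2(19.32) = 38.64

38.6 mol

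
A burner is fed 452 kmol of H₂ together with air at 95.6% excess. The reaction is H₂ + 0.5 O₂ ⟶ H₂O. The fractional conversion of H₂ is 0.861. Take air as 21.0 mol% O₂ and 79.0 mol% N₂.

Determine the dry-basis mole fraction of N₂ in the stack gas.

0.843

Stoichiometric O₂ = 0.5 × 452 = 226 kmol; O₂ fed = 226 × 1.956 = 442.1 kmol.
N₂ fed = 442.1 × 79/21 = 1663 kmol.
Fuel reacted = 0.861 × 452 → ξ = 389.2 kmol.
Outlet (n = n₀ + ν ξ):
  H₂: 452 − 1(389.2) = 62.83
  O₂: 442.1 − 0.5(389.2) = 247.5
  N₂: 1663 (inert)
  H₂O: 0 + 1(389.2) = 389.2
Dry total = 1973 kmol; y_N₂ (dry) = 1663 / 1973 = 0.8427.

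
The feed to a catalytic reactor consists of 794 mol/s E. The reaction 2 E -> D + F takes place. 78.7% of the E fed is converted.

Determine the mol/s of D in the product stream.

E reacted = 0.787 × 794 = 624.9 mol/s; ν_E = −2, so ξ = 624.9/2 = 312.4 mol/s.
Outlet amounts (n = n₀ + ν ξ):
  E: 794 − 2(312.4) = 169.1
  D: 0 + 1(312.4) = 312.4
  F: 0 + 1(312.4) = 312.4

312 mol/s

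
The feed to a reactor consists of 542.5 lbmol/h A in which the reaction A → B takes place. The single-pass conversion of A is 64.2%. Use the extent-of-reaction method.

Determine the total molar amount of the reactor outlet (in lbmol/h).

A reacted = 0.642 × 542.5 = 348.3 lbmol/h; ν_A = −1, so ξ = 348.3/1 = 348.3 lbmol/h.
Outlet amounts (n = n₀ + ν ξ):
  A: 542.5 − 1(348.3) = 194.2
  B: 0 + 1(348.3) = 348.3
Total out = 194.2 + 348.3 = 542.5 lbmol/h.

542 lbmol/h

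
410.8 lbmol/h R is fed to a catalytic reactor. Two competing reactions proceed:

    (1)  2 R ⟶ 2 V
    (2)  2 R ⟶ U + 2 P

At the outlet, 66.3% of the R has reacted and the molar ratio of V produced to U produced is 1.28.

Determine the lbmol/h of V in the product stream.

Conversion of R: R consumed = 0.663 × 410.8 = 272.4 lbmol/h = 2ξ₁ + 2ξ₂.
Selectivity: 2ξ₁ / (1ξ₂) = 1.28 → ξ₁ = 0.64 ξ₂.
Substitute: (2·0.64 + 2) ξ₂ = 272.4 → ξ₂ = 83.04 lbmol/h, ξ₁ = 53.14 lbmol/h.
Outlet amounts (n = n₀ + Σ ν·ξ):
  R: 410.8 − 2(53.14) − 2(83.04) = 138.4
  V: 0 + 2(53.14) = 106.3
  U: 0 + 1(83.04) = 83.04
  P: 0 + 2(83.04) = 166.1

106 lbmol/h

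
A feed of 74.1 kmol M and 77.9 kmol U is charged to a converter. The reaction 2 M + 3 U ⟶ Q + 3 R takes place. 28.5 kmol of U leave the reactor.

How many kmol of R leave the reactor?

For U: n = n₀ − 3ξ → 28.5 = 77.9 − 3ξ, giving ξ = 16.47 kmol.
Outlet amounts (n = n₀ + ν ξ):
  M: 74.1 − 2(16.47) = 41.17
  U: 77.9 − 3(16.47) = 28.5
  Q: 0 + 1(16.47) = 16.47
  R: 0 + 3(16.47) = 49.4

49.4 kmol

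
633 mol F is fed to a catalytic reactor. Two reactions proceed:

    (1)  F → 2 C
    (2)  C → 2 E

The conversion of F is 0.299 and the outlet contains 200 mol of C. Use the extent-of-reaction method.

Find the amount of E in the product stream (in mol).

Conversion of F: F consumed = 1ξ₁ = 0.299 × 633 → ξ₁ = 189.3 mol.
C balance: n_C = 0 + 2ξ₁ − 1ξ₂ = 200 → ξ₂ = (2·189.3 − 200)/1 = 178.5 mol.
Outlet amounts (n = n₀ + Σ ν·ξ):
  F: 633 − 1(189.3) = 443.7
  C: 0 + 2(189.3) − 1(178.5) = 200
  E: 0 + 2(178.5) = 357.1

357 mol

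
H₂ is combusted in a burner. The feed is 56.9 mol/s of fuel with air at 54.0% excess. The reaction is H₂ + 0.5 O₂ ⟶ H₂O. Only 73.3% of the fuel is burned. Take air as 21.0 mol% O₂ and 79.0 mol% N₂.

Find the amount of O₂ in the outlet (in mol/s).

23 mol/s

Stoichiometric O₂ = 0.5 × 56.9 = 28.45 mol/s; O₂ fed = 28.45 × 1.540 = 43.81 mol/s.
N₂ fed = 43.81 × 79/21 = 164.8 mol/s.
Fuel reacted = 0.733 × 56.9 → ξ = 41.71 mol/s.
Outlet (n = n₀ + ν ξ):
  H₂: 56.9 − 1(41.71) = 15.19
  O₂: 43.81 − 0.5(41.71) = 22.96
  N₂: 164.8 (inert)
  H₂O: 0 + 1(41.71) = 41.71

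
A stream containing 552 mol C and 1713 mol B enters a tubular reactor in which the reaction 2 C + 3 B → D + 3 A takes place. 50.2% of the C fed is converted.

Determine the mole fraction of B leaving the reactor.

C reacted = 0.502 × 552 = 277.1 mol; ν_C = −2, so ξ = 277.1/2 = 138.6 mol.
Outlet amounts (n = n₀ + ν ξ):
  C: 552 − 2(138.6) = 274.9
  B: 1713 − 3(138.6) = 1297
  D: 0 + 1(138.6) = 138.6
  A: 0 + 3(138.6) = 415.7
Total out = 2126 mol; y_B = 1297 / 2126 = 0.6101.

0.61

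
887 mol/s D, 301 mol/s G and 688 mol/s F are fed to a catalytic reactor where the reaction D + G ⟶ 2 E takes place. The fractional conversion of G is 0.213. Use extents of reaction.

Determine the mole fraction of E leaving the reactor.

0.0684

G reacted = 0.213 × 301 = 64.11 mol/s; ν_G = −1, so ξ = 64.11/1 = 64.11 mol/s.
Outlet amounts (n = n₀ + ν ξ):
  D: 887 − 1(64.11) = 822.9
  G: 301 − 1(64.11) = 236.9
  E: 0 + 2(64.11) = 128.2
  F: 688 (inert)
Total out = 1876 mol/s; y_E = 128.2 / 1876 = 0.06835.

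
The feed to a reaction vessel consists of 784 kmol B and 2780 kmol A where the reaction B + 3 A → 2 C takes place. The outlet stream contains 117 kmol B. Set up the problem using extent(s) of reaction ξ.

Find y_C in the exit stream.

For B: n = n₀ − 1ξ → 117 = 784 − 1ξ, giving ξ = 667 kmol.
Outlet amounts (n = n₀ + ν ξ):
  B: 784 − 1(667) = 117
  A: 2780 − 3(667) = 779
  C: 0 + 2(667) = 1334
Total out = 2230 kmol; y_C = 1334 / 2230 = 0.5982.

0.598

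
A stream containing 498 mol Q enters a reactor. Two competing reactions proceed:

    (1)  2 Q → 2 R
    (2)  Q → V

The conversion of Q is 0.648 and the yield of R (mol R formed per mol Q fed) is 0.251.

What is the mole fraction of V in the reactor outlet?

Yield of R: 2ξ₁ / 498 = 0.251 → ξ₁ = 62.5 mol.
Conversion of Q: 2ξ₁ + 1ξ₂ = 0.648 × 498 = 322.7 → ξ₂ = 197.7 mol.
Outlet amounts (n = n₀ + Σ ν·ξ):
  Q: 498 − 2(62.5) − 1(197.7) = 175.3
  R: 0 + 2(62.5) = 125
  V: 0 + 1(197.7) = 197.7
Total out = 498 mol; y_V = 197.7 / 498 = 0.397.

0.397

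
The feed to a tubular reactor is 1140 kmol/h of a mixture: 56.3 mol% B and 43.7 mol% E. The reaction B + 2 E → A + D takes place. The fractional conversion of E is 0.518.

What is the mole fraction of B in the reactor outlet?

E reacted = 0.518 × 498.2 = 258.1 kmol/h; ν_E = −2, so ξ = 258.1/2 = 129 kmol/h.
Outlet amounts (n = n₀ + ν ξ):
  B: 641.8 − 1(129) = 512.8
  E: 498.2 − 2(129) = 240.1
  A: 0 + 1(129) = 129
  D: 0 + 1(129) = 129
Total out = 1011 kmol/h; y_B = 512.8 / 1011 = 0.5072.

0.507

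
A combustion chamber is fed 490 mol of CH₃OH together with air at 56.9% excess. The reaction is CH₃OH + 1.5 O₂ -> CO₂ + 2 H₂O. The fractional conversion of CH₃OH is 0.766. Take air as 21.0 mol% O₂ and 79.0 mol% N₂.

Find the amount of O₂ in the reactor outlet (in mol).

Stoichiometric O₂ = 1.5 × 490 = 735 mol; O₂ fed = 735 × 1.569 = 1153 mol.
N₂ fed = 1153 × 79/21 = 4338 mol.
Fuel reacted = 0.766 × 490 → ξ = 375.3 mol.
Outlet (n = n₀ + ν ξ):
  CH₃OH: 490 − 1(375.3) = 114.7
  O₂: 1153 − 1.5(375.3) = 590.2
  N₂: 4338 (inert)
  CO₂: 0 + 1(375.3) = 375.3
  H₂O: 0 + 2(375.3) = 750.7

590 mol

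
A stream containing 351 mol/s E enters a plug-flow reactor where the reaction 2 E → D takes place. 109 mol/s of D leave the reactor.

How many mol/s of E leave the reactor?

For D: n = n₀ + 1ξ → 109 = 0 + 1ξ, giving ξ = 109 mol/s.
Outlet amounts (n = n₀ + ν ξ):
  E: 351 − 2(109) = 133
  D: 0 + 1(109) = 109

133 mol/s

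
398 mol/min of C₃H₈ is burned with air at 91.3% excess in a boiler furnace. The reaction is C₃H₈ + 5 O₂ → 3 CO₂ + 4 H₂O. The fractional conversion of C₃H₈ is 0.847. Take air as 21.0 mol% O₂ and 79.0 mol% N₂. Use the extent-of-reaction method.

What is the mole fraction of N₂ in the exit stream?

0.759

Stoichiometric O₂ = 5 × 398 = 1990 mol/min; O₂ fed = 1990 × 1.913 = 3807 mol/min.
N₂ fed = 3807 × 79/21 = 14320 mol/min.
Fuel reacted = 0.847 × 398 → ξ = 337.1 mol/min.
Outlet (n = n₀ + ν ξ):
  C₃H₈: 398 − 1(337.1) = 60.89
  O₂: 3807 − 5(337.1) = 2121
  N₂: 14320 (inert)
  CO₂: 0 + 3(337.1) = 1011
  H₂O: 0 + 4(337.1) = 1348
Total out = 18860 mol/min; y_N₂ = 14320 / 18860 = 0.7592.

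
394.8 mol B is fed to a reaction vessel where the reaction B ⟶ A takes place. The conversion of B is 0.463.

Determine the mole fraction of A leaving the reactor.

B reacted = 0.463 × 394.8 = 182.8 mol; ν_B = −1, so ξ = 182.8/1 = 182.8 mol.
Outlet amounts (n = n₀ + ν ξ):
  B: 394.8 − 1(182.8) = 212
  A: 0 + 1(182.8) = 182.8
Total out = 394.8 mol; y_A = 182.8 / 394.8 = 0.463.

0.463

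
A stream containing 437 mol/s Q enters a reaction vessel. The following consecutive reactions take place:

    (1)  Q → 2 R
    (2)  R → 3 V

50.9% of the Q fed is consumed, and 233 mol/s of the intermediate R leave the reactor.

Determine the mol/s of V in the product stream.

636 mol/s

Conversion of Q: Q consumed = 1ξ₁ = 0.509 × 437 → ξ₁ = 222.4 mol/s.
R balance: n_R = 0 + 2ξ₁ − 1ξ₂ = 233 → ξ₂ = (2·222.4 − 233)/1 = 211.9 mol/s.
Outlet amounts (n = n₀ + Σ ν·ξ):
  Q: 437 − 1(222.4) = 214.6
  R: 0 + 2(222.4) − 1(211.9) = 233
  V: 0 + 3(211.9) = 635.6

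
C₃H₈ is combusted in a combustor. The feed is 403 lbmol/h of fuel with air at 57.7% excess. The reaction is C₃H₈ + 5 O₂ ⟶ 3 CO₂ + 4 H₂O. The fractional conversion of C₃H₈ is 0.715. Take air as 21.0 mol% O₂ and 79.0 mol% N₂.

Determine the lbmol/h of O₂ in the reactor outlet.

1740 lbmol/h

Stoichiometric O₂ = 5 × 403 = 2015 lbmol/h; O₂ fed = 2015 × 1.577 = 3178 lbmol/h.
N₂ fed = 3178 × 79/21 = 11950 lbmol/h.
Fuel reacted = 0.715 × 403 → ξ = 288.1 lbmol/h.
Outlet (n = n₀ + ν ξ):
  C₃H₈: 403 − 1(288.1) = 114.9
  O₂: 3178 − 5(288.1) = 1737
  N₂: 11950 (inert)
  CO₂: 0 + 3(288.1) = 864.4
  H₂O: 0 + 4(288.1) = 1153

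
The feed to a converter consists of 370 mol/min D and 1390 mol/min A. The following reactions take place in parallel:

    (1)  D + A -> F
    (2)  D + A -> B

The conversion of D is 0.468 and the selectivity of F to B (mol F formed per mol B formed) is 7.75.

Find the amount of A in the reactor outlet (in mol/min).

1220 mol/min

Conversion of D: D consumed = 0.468 × 370 = 173.2 mol/min = 1ξ₁ + 1ξ₂.
Selectivity: 1ξ₁ / (1ξ₂) = 7.75 → ξ₁ = 7.75 ξ₂.
Substitute: (1·7.75 + 1) ξ₂ = 173.2 → ξ₂ = 19.79 mol/min, ξ₁ = 153.4 mol/min.
Outlet amounts (n = n₀ + Σ ν·ξ):
  D: 370 − 1(153.4) − 1(19.79) = 196.8
  A: 1390 − 1(153.4) − 1(19.79) = 1217
  F: 0 + 1(153.4) = 153.4
  B: 0 + 1(19.79) = 19.79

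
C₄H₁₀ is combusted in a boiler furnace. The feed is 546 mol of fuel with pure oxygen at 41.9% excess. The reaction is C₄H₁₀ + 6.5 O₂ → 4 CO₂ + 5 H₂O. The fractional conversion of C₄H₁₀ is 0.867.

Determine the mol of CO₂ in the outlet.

1890 mol

Stoichiometric O₂ = 6.5 × 546 = 3549 mol; O₂ fed = 3549 × 1.419 = 5036 mol.
Fuel reacted = 0.867 × 546 → ξ = 473.4 mol.
Outlet (n = n₀ + ν ξ):
  C₄H₁₀: 546 − 1(473.4) = 72.62
  O₂: 5036 − 6.5(473.4) = 1959
  CO₂: 0 + 4(473.4) = 1894
  H₂O: 0 + 5(473.4) = 2367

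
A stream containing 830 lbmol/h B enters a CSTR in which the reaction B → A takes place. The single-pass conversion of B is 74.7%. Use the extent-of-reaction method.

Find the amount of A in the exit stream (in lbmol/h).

B reacted = 0.747 × 830 = 620 lbmol/h; ν_B = −1, so ξ = 620/1 = 620 lbmol/h.
Outlet amounts (n = n₀ + ν ξ):
  B: 830 − 1(620) = 210
  A: 0 + 1(620) = 620

620 lbmol/h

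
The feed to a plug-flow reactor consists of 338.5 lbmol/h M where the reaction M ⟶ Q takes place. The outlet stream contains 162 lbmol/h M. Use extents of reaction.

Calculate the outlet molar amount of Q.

176 lbmol/h

For M: n = n₀ − 1ξ → 162 = 338.5 − 1ξ, giving ξ = 176.5 lbmol/h.
Outlet amounts (n = n₀ + ν ξ):
  M: 338.5 − 1(176.5) = 162
  Q: 0 + 1(176.5) = 176.5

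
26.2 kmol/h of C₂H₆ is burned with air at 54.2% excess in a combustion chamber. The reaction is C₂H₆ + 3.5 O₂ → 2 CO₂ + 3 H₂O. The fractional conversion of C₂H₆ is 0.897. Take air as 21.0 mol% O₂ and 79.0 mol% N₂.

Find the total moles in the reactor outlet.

711 kmol/h

Stoichiometric O₂ = 3.5 × 26.2 = 91.7 kmol/h; O₂ fed = 91.7 × 1.542 = 141.4 kmol/h.
N₂ fed = 141.4 × 79/21 = 531.9 kmol/h.
Fuel reacted = 0.897 × 26.2 → ξ = 23.5 kmol/h.
Outlet (n = n₀ + ν ξ):
  C₂H₆: 26.2 − 1(23.5) = 2.699
  O₂: 141.4 − 3.5(23.5) = 59.15
  N₂: 531.9 (inert)
  CO₂: 0 + 2(23.5) = 47
  H₂O: 0 + 3(23.5) = 70.5
Total out = 2.699 + 59.15 + 531.9 + 47 + 70.5 = 711.3 kmol/h.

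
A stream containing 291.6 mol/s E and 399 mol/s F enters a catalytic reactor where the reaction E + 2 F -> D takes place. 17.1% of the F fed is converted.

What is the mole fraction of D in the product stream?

F reacted = 0.171 × 399 = 68.23 mol/s; ν_F = −2, so ξ = 68.23/2 = 34.11 mol/s.
Outlet amounts (n = n₀ + ν ξ):
  E: 291.6 − 1(34.11) = 257.5
  F: 399 − 2(34.11) = 330.8
  D: 0 + 1(34.11) = 34.11
Total out = 622.4 mol/s; y_D = 34.11 / 622.4 = 0.05481.

0.0548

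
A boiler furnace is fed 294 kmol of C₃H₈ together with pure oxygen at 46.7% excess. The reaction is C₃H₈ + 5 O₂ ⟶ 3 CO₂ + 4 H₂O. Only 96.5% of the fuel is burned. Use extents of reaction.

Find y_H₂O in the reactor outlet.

0.415

Stoichiometric O₂ = 5 × 294 = 1470 kmol; O₂ fed = 1470 × 1.467 = 2156 kmol.
Fuel reacted = 0.965 × 294 → ξ = 283.7 kmol.
Outlet (n = n₀ + ν ξ):
  C₃H₈: 294 − 1(283.7) = 10.29
  O₂: 2156 − 5(283.7) = 737.9
  CO₂: 0 + 3(283.7) = 851.1
  H₂O: 0 + 4(283.7) = 1135
Total out = 2734 kmol; y_H₂O = 1135 / 2734 = 0.4151.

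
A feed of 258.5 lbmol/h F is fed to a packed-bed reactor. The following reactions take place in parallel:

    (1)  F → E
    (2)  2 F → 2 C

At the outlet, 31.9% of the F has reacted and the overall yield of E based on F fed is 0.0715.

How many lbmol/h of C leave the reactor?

64 lbmol/h

Yield of E: 1ξ₁ / 258.5 = 0.0715 → ξ₁ = 18.48 lbmol/h.
Conversion of F: 1ξ₁ + 2ξ₂ = 0.319 × 258.5 = 82.46 → ξ₂ = 31.99 lbmol/h.
Outlet amounts (n = n₀ + Σ ν·ξ):
  F: 258.5 − 1(18.48) − 2(31.99) = 176
  E: 0 + 1(18.48) = 18.48
  C: 0 + 2(31.99) = 63.98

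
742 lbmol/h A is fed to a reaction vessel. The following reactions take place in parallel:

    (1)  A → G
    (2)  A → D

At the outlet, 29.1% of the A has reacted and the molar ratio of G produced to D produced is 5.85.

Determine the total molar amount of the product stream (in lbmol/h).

742 lbmol/h

Conversion of A: A consumed = 0.291 × 742 = 215.9 lbmol/h = 1ξ₁ + 1ξ₂.
Selectivity: 1ξ₁ / (1ξ₂) = 5.85 → ξ₁ = 5.85 ξ₂.
Substitute: (1·5.85 + 1) ξ₂ = 215.9 → ξ₂ = 31.52 lbmol/h, ξ₁ = 184.4 lbmol/h.
Outlet amounts (n = n₀ + Σ ν·ξ):
  A: 742 − 1(184.4) − 1(31.52) = 526.1
  G: 0 + 1(184.4) = 184.4
  D: 0 + 1(31.52) = 31.52
Total out = 526.1 + 184.4 + 31.52 = 742 lbmol/h.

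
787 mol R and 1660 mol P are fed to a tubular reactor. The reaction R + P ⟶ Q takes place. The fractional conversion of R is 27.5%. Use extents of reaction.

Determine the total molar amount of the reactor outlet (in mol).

R reacted = 0.275 × 787 = 216.4 mol; ν_R = −1, so ξ = 216.4/1 = 216.4 mol.
Outlet amounts (n = n₀ + ν ξ):
  R: 787 − 1(216.4) = 570.6
  P: 1660 − 1(216.4) = 1444
  Q: 0 + 1(216.4) = 216.4
Total out = 570.6 + 1444 + 216.4 = 2231 mol.

2230 mol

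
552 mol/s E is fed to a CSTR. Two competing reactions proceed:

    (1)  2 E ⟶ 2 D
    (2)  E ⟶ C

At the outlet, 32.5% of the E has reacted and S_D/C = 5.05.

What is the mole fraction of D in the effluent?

Conversion of E: E consumed = 0.325 × 552 = 179.4 mol/s = 2ξ₁ + 1ξ₂.
Selectivity: 2ξ₁ / (1ξ₂) = 5.05 → ξ₁ = 2.525 ξ₂.
Substitute: (2·2.525 + 1) ξ₂ = 179.4 → ξ₂ = 29.65 mol/s, ξ₁ = 74.87 mol/s.
Outlet amounts (n = n₀ + Σ ν·ξ):
  E: 552 − 2(74.87) − 1(29.65) = 372.6
  D: 0 + 2(74.87) = 149.7
  C: 0 + 1(29.65) = 29.65
Total out = 552 mol/s; y_D = 149.7 / 552 = 0.2713.

0.271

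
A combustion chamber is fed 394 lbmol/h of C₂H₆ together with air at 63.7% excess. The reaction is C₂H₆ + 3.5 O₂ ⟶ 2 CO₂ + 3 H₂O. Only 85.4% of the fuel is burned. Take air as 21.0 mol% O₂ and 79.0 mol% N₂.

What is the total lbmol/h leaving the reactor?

Stoichiometric O₂ = 3.5 × 394 = 1379 lbmol/h; O₂ fed = 1379 × 1.637 = 2257 lbmol/h.
N₂ fed = 2257 × 79/21 = 8492 lbmol/h.
Fuel reacted = 0.854 × 394 → ξ = 336.5 lbmol/h.
Outlet (n = n₀ + ν ξ):
  C₂H₆: 394 − 1(336.5) = 57.52
  O₂: 2257 − 3.5(336.5) = 1080
  N₂: 8492 (inert)
  CO₂: 0 + 2(336.5) = 673
  H₂O: 0 + 3(336.5) = 1009
Total out = 57.52 + 1080 + 8492 + 673 + 1009 = 11310 lbmol/h.

11300 lbmol/h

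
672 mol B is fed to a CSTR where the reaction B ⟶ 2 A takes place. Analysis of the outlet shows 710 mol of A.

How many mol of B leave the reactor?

317 mol

For A: n = n₀ + 2ξ → 710 = 0 + 2ξ, giving ξ = 355 mol.
Outlet amounts (n = n₀ + ν ξ):
  B: 672 − 1(355) = 317
  A: 0 + 2(355) = 710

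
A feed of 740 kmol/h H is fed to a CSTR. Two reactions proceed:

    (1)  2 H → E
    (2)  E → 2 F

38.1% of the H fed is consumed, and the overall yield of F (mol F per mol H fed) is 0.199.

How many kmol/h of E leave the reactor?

67.3 kmol/h

Conversion of H: H consumed = 2ξ₁ = 0.381 × 740 → ξ₁ = 141 kmol/h.
Yield of F: 2ξ₂ / 740 = 0.199 → ξ₂ = 73.63 kmol/h.
Outlet amounts (n = n₀ + Σ ν·ξ):
  H: 740 − 2(141) = 458.1
  E: 0 + 1(141) − 1(73.63) = 67.34
  F: 0 + 2(73.63) = 147.3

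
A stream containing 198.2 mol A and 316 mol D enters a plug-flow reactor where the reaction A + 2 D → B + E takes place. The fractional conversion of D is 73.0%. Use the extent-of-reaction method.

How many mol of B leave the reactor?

D reacted = 0.73 × 316 = 230.7 mol; ν_D = −2, so ξ = 230.7/2 = 115.3 mol.
Outlet amounts (n = n₀ + ν ξ):
  A: 198.2 − 1(115.3) = 82.86
  D: 316 − 2(115.3) = 85.32
  B: 0 + 1(115.3) = 115.3
  E: 0 + 1(115.3) = 115.3

115 mol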